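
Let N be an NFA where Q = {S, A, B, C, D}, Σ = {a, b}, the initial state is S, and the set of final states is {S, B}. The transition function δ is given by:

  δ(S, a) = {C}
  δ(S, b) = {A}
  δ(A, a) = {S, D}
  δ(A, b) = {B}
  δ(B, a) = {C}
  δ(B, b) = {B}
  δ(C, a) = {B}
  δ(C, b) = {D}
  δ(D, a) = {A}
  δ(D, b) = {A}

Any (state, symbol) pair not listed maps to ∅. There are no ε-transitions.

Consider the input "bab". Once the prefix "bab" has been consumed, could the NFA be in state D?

Start in {S}.
Read 'b': {S} → {A}.
Read 'a': {A} → {S, D}.
Read 'b': {S, D} → {A}.
State D is not in {A}.

No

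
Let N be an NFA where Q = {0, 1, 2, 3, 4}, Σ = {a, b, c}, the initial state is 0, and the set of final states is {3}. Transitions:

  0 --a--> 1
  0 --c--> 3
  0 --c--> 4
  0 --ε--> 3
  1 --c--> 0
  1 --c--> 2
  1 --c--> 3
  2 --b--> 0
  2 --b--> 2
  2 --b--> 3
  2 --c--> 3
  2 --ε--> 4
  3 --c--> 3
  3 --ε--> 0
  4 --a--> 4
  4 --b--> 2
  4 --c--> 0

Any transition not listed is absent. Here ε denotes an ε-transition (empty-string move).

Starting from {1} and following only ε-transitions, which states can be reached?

Begin with {1}.
No ε-moves leave this set, so the closure equals the set itself.

{1}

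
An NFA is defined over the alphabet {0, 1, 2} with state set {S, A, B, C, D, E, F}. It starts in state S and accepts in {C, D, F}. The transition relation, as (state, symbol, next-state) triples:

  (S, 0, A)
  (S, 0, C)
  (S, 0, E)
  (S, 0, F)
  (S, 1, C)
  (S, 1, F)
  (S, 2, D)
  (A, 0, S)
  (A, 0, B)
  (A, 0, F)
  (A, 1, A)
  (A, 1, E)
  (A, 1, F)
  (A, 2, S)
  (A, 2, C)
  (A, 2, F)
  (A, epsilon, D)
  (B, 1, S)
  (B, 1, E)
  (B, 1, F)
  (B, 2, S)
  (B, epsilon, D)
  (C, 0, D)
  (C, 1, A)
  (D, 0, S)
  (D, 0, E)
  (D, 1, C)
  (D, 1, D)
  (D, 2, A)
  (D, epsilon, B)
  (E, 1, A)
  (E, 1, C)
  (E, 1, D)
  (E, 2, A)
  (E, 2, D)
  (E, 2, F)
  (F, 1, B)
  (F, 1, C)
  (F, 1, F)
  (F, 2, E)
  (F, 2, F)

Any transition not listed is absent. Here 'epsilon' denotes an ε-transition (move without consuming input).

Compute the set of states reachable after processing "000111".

Start in {S}.
Read '0': S→{A, C, E, F}; union {A, C, E, F}; ε-closure = {A, B, C, D, E, F}.
Read '0': A→{S, B, F}, B→∅, C→{D}, D→{S, E}, E→∅, F→∅; now {S, B, D, E, F}.
Read '0': S→{A, C, E, F}, B→∅, D→{S, E}, E→∅, F→∅; union {S, A, C, E, F}; ε-closure = {S, A, B, C, D, E, F}.
Read '1': S→{C, F}, A→{A, E, F}, B→{S, E, F}, C→{A}, D→{C, D}, E→{A, C, D}, F→{B, C, F}; now {S, A, B, C, D, E, F}.
Read '1': S→{C, F}, A→{A, E, F}, B→{S, E, F}, C→{A}, D→{C, D}, E→{A, C, D}, F→{B, C, F}; now {S, A, B, C, D, E, F}.
Read '1': S→{C, F}, A→{A, E, F}, B→{S, E, F}, C→{A}, D→{C, D}, E→{A, C, D}, F→{B, C, F}; now {S, A, B, C, D, E, F}.

{S, A, B, C, D, E, F}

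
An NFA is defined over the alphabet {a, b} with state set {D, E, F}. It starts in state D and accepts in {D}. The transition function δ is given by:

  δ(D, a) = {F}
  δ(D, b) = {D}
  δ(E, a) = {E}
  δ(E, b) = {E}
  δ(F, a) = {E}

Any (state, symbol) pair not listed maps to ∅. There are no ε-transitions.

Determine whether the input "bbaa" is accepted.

Start in {D}.
Read 'b': {D} → {D}.
Read 'b': {D} → {D}.
Read 'a': {D} → {F}.
Read 'a': {F} → {E}.
The final set {E} contains no accepting state.

No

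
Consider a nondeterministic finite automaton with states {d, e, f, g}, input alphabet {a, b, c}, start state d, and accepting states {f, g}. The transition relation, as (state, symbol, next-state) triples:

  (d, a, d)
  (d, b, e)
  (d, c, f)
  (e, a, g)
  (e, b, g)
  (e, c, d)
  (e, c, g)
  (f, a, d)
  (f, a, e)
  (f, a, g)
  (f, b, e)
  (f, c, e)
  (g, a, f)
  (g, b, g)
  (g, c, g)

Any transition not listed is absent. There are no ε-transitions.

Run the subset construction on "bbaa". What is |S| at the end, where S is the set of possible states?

Start in {d}.
Read 'b': {d} → {e}.
Read 'b': {e} → {g}.
Read 'a': {g} → {f}.
Read 'a': {f} → {d, e, g}.
That set has 3 states.

3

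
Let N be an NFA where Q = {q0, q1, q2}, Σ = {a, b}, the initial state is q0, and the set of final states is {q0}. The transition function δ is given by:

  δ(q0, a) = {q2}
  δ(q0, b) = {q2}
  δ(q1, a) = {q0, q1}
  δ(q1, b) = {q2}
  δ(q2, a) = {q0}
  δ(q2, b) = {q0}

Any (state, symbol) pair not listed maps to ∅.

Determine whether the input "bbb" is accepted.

Start in {q0}.
Read 'b': q0→{q2}; now {q2}.
Read 'b': q2→{q0}; now {q0}.
Read 'b': q0→{q2}; now {q2}.
The final set {q2} contains no accepting state.

No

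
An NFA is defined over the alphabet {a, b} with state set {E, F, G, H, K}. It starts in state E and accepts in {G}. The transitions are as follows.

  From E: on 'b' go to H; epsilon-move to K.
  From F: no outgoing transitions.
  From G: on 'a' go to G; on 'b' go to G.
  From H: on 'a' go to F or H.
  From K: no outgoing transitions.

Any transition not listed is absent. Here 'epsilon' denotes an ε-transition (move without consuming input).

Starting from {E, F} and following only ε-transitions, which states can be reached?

{E, F, K}

Begin with {E, F}.
ε-move E → K; add K.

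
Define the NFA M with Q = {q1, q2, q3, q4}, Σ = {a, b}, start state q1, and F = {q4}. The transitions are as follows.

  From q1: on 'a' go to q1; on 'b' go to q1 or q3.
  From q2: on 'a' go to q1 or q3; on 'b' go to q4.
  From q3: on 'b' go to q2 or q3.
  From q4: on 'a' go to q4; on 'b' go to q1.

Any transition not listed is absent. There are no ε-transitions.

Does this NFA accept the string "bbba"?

Start in {q1}.
Read 'b': q1→{q1, q3}; now {q1, q3}.
Read 'b': q1→{q1, q3}, q3→{q2, q3}; now {q1, q2, q3}.
Read 'b': q1→{q1, q3}, q2→{q4}, q3→{q2, q3}; now {q1, q2, q3, q4}.
Read 'a': q1→{q1}, q2→{q1, q3}, q3→∅, q4→{q4}; now {q1, q3, q4}.
The final set {q1, q3, q4} contains the accepting state q4.

Yes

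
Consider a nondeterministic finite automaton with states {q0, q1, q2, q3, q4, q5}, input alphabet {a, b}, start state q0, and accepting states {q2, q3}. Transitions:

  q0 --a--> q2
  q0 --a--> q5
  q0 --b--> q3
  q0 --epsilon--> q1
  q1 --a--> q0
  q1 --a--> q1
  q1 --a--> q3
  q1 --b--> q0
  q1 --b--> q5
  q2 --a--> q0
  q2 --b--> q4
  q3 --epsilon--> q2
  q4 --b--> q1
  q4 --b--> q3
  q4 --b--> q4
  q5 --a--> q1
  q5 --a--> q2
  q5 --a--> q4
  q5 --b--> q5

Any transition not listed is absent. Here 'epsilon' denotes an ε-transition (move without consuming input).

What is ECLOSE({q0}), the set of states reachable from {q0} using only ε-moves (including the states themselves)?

{q0, q1}

Begin with {q0}.
ε-move q0 → q1; add q1.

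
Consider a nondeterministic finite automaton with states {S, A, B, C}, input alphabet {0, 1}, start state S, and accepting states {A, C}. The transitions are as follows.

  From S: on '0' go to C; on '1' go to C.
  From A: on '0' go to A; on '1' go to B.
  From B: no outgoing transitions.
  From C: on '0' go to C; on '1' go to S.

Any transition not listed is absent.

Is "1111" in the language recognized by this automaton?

Start in {S}.
Read '1': S→{C}; now {C}.
Read '1': C→{S}; now {S}.
Read '1': S→{C}; now {C}.
Read '1': C→{S}; now {S}.
The final set {S} contains no accepting state.

No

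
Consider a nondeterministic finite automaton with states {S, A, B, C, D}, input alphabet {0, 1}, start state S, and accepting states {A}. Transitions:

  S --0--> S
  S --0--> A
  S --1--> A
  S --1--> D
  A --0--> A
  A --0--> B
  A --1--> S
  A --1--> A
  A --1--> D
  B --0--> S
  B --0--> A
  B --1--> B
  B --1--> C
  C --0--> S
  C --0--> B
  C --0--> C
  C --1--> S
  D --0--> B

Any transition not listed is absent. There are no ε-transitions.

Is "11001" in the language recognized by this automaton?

Yes

Start in {S}.
Read '1': S→{A, D}; now {A, D}.
Read '1': A→{S, A, D}, D→∅; now {S, A, D}.
Read '0': S→{S, A}, A→{A, B}, D→{B}; now {S, A, B}.
Read '0': S→{S, A}, A→{A, B}, B→{S, A}; now {S, A, B}.
Read '1': S→{A, D}, A→{S, A, D}, B→{B, C}; now {S, A, B, C, D}.
The final set {S, A, B, C, D} contains the accepting state A.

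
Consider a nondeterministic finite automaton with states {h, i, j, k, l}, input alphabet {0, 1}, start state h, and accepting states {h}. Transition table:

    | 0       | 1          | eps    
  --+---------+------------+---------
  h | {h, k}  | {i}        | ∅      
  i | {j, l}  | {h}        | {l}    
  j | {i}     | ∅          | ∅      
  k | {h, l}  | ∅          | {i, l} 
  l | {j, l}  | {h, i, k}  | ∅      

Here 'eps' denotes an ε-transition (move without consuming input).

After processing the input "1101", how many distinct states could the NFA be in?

4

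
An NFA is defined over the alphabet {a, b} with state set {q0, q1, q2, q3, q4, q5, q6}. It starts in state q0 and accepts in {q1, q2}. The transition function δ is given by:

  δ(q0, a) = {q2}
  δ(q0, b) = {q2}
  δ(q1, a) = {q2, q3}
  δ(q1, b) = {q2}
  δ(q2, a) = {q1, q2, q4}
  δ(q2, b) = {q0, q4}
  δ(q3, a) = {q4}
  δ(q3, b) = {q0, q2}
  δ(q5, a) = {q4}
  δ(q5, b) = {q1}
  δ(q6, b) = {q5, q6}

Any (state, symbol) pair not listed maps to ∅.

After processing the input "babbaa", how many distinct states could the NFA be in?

4

Start in {q0}.
Read 'b': {q0} → {q2}.
Read 'a': {q2} → {q1, q2, q4}.
Read 'b': {q1, q2, q4} → {q0, q2, q4}.
Read 'b': {q0, q2, q4} → {q0, q2, q4}.
Read 'a': {q0, q2, q4} → {q1, q2, q4}.
Read 'a': {q1, q2, q4} → {q1, q2, q3, q4}.
That set has 4 states.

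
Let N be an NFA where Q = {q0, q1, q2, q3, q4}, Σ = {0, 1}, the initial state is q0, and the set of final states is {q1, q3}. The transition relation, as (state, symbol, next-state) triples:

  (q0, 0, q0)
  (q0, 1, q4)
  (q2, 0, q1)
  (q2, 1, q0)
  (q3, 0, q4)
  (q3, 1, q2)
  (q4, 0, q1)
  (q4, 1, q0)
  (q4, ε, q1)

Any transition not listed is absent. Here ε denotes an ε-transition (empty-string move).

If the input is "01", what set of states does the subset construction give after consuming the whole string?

{q1, q4}

Start in {q0}.
Read '0': q0→{q0}; now {q0}.
Read '1': q0→{q4}; union {q4}; ε-closure = {q1, q4}.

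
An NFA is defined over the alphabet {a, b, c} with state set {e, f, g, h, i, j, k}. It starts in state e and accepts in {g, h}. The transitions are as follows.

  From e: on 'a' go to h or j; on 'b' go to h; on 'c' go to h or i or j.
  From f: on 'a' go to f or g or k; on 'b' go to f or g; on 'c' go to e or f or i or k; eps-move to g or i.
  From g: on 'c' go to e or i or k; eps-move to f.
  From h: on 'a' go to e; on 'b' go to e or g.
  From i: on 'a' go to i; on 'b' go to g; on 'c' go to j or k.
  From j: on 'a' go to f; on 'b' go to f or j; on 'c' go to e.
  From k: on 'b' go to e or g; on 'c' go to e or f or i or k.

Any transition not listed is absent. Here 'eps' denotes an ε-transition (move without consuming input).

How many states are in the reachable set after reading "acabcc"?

Start in {e}.
Read 'a': e→{h, j}; now {h, j}.
Read 'c': h→∅, j→{e}; now {e}.
Read 'a': e→{h, j}; now {h, j}.
Read 'b': h→{e, g}, j→{f, j}; union {e, f, g, j}; ε-closure = {e, f, g, i, j}.
Read 'c': e→{h, i, j}, f→{e, f, i, k}, g→{e, i, k}, i→{j, k}, j→{e}; union {e, f, h, i, j, k}; ε-closure = {e, f, g, h, i, j, k}.
Read 'c': e→{h, i, j}, f→{e, f, i, k}, g→{e, i, k}, h→∅, i→{j, k}, j→{e}, k→{e, f, i, k}; union {e, f, h, i, j, k}; ε-closure = {e, f, g, h, i, j, k}.
That set has 7 states.

7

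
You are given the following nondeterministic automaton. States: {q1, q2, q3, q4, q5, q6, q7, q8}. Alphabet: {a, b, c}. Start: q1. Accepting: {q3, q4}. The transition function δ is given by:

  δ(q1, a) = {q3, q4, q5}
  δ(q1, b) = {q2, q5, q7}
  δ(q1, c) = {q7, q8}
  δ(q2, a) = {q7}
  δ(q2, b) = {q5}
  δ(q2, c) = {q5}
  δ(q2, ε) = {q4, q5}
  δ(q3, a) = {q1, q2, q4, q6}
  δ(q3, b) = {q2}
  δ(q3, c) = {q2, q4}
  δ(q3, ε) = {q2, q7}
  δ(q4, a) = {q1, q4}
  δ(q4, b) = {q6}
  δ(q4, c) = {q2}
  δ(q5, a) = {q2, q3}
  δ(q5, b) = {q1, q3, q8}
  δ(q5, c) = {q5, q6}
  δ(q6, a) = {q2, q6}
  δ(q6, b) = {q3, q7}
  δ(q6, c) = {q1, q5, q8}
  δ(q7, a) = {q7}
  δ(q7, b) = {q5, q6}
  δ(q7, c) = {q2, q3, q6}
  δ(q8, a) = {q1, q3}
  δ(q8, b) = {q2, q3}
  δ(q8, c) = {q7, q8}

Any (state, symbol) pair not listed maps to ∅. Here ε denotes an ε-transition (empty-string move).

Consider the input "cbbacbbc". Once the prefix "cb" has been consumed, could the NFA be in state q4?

Yes

Start in {q1}.
Read 'c': q1→{q7, q8}; now {q7, q8}.
Read 'b': q7→{q5, q6}, q8→{q2, q3}; union {q2, q3, q5, q6}; ε-closure = {q2, q3, q4, q5, q6, q7}.
State q4 is in {q2, q3, q4, q5, q6, q7}.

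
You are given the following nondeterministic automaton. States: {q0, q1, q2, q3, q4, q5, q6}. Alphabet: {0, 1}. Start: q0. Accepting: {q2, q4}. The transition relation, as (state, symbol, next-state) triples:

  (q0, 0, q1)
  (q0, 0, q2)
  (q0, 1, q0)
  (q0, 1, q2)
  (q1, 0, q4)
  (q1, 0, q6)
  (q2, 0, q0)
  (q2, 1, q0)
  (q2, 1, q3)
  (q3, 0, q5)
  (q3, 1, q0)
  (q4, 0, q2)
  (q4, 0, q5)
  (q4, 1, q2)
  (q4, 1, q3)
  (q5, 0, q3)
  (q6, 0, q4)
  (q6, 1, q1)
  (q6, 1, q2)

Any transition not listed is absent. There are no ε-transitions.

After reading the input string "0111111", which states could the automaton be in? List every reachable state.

Start in {q0}.
Read '0': q0→{q1, q2}; now {q1, q2}.
Read '1': q1→∅, q2→{q0, q3}; now {q0, q3}.
Read '1': q0→{q0, q2}, q3→{q0}; now {q0, q2}.
Read '1': q0→{q0, q2}, q2→{q0, q3}; now {q0, q2, q3}.
Read '1': q0→{q0, q2}, q2→{q0, q3}, q3→{q0}; now {q0, q2, q3}.
Read '1': q0→{q0, q2}, q2→{q0, q3}, q3→{q0}; now {q0, q2, q3}.
Read '1': q0→{q0, q2}, q2→{q0, q3}, q3→{q0}; now {q0, q2, q3}.

{q0, q2, q3}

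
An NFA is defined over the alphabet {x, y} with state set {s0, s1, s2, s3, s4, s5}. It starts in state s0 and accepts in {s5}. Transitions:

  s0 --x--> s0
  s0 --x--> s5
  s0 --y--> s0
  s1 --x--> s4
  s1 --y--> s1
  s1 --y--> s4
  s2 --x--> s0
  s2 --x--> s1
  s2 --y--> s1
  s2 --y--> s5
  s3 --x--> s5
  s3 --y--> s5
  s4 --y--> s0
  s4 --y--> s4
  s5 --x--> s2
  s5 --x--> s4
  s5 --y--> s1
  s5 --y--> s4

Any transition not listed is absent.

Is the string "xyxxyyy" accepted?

No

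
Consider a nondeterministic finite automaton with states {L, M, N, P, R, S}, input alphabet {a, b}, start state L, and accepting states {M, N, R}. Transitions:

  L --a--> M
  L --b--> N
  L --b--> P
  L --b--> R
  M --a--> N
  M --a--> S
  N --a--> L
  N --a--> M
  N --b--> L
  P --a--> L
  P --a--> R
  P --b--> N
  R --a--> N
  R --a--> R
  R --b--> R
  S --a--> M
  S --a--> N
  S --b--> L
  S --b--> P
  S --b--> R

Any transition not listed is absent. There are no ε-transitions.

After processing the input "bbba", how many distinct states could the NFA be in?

4

Start in {L}.
Read 'b': L→{N, P, R}; now {N, P, R}.
Read 'b': N→{L}, P→{N}, R→{R}; now {L, N, R}.
Read 'b': L→{N, P, R}, N→{L}, R→{R}; now {L, N, P, R}.
Read 'a': L→{M}, N→{L, M}, P→{L, R}, R→{N, R}; now {L, M, N, R}.
That set has 4 states.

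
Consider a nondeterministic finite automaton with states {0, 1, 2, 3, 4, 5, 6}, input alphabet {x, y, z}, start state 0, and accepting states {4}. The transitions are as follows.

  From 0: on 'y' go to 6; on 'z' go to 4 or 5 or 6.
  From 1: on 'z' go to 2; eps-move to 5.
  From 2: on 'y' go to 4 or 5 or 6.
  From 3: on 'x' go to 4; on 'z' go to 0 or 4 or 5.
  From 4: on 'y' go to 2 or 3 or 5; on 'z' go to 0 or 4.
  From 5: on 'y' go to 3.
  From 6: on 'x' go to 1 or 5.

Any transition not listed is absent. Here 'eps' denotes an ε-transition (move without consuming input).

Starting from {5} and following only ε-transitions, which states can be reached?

Begin with {5}.
No ε-moves leave this set, so the closure equals the set itself.

{5}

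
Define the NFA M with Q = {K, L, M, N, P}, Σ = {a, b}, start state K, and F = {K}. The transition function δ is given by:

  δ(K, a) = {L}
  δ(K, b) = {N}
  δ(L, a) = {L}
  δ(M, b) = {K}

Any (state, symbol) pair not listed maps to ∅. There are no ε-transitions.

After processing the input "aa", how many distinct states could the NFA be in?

1

Start in {K}.
Read 'a': K→{L}; now {L}.
Read 'a': L→{L}; now {L}.
That set has 1 state.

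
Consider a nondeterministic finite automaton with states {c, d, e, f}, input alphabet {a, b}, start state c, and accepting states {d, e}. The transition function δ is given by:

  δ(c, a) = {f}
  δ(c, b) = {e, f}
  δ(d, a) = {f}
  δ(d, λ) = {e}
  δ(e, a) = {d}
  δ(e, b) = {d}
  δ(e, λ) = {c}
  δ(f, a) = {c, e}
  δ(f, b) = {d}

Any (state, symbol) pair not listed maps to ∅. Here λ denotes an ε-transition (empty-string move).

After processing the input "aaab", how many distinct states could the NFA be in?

4

Start in {c}.
Read 'a': {c} → {f}.
Read 'a': {f} → {c, e}.
Read 'a': {c, e} → {c, d, e, f}.
Read 'b': {c, d, e, f} → {c, d, e, f}.
That set has 4 states.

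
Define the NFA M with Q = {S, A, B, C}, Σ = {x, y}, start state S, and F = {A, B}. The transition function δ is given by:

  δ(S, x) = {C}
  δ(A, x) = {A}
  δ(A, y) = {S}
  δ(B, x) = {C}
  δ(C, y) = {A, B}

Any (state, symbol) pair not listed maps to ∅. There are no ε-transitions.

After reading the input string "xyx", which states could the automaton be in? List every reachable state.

{A, C}

Start in {S}.
Read 'x': S→{C}; now {C}.
Read 'y': C→{A, B}; now {A, B}.
Read 'x': A→{A}, B→{C}; now {A, C}.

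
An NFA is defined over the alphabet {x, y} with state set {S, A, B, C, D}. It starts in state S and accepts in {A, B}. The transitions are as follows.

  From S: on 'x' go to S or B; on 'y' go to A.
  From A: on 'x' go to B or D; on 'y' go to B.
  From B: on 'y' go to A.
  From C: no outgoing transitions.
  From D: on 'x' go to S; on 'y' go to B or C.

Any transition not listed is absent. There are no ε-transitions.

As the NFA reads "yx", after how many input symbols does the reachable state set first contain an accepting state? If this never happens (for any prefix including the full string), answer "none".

Start in {S}.
Read 'y': {S} → {A}.
None of the earlier sets intersect F, but {A} does.

1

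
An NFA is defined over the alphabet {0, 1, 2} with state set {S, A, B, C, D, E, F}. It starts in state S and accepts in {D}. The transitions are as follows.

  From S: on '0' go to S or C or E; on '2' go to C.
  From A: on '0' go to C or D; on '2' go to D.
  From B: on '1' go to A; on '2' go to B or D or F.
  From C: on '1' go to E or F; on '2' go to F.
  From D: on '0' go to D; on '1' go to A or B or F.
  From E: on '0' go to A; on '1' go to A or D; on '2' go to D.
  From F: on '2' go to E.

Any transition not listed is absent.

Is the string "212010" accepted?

Start in {S}.
Read '2': S→{C}; now {C}.
Read '1': C→{E, F}; now {E, F}.
Read '2': E→{D}, F→{E}; now {D, E}.
Read '0': D→{D}, E→{A}; now {A, D}.
Read '1': A→∅, D→{A, B, F}; now {A, B, F}.
Read '0': A→{C, D}, B→∅, F→∅; now {C, D}.
The final set {C, D} contains the accepting state D.

Yes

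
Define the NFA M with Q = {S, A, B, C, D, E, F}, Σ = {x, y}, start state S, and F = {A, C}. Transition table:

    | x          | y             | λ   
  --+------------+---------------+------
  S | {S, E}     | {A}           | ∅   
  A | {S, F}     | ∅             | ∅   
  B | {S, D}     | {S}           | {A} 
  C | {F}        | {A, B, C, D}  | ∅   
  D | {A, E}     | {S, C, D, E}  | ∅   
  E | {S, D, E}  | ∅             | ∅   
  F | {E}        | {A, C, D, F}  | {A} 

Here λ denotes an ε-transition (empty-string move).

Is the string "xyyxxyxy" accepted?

No

Start in {S}.
Read 'x': {S} → {S, E}.
Read 'y': {S, E} → {A}.
Read 'y': {A} → ∅.
The set is empty and remains empty for the remaining 5 symbols.
The final set ∅ contains no accepting state.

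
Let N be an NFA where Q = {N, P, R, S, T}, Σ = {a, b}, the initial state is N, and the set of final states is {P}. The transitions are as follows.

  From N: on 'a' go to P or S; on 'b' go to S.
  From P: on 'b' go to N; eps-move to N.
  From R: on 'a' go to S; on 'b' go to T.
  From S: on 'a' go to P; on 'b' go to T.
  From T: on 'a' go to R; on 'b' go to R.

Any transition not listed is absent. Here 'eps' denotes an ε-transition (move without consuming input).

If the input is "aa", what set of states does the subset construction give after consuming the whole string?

{N, P, S}

Start in {N}.
Read 'a': {N} → {N, P, S}.
Read 'a': {N, P, S} → {N, P, S}.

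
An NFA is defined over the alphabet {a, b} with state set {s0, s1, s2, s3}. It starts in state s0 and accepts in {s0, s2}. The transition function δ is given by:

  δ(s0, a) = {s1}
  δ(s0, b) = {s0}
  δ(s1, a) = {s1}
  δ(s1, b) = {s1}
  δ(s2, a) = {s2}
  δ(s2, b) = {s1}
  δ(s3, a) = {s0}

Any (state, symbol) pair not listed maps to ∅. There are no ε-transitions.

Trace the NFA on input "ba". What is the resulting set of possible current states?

Start in {s0}.
Read 'b': s0→{s0}; now {s0}.
Read 'a': s0→{s1}; now {s1}.

{s1}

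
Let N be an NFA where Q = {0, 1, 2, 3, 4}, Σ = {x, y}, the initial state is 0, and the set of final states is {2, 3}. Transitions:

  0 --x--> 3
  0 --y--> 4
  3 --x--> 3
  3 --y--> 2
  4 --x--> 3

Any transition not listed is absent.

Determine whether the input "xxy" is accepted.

Yes

Start in {0}.
Read 'x': 0→{3}; now {3}.
Read 'x': 3→{3}; now {3}.
Read 'y': 3→{2}; now {2}.
The final set {2} contains the accepting state 2.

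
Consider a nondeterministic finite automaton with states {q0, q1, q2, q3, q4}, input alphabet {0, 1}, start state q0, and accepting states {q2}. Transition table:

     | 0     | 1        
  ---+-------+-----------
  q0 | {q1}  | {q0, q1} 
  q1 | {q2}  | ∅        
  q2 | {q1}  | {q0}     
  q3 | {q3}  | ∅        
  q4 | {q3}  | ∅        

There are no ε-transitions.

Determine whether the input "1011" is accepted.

Start in {q0}.
Read '1': q0→{q0, q1}; now {q0, q1}.
Read '0': q0→{q1}, q1→{q2}; now {q1, q2}.
Read '1': q1→∅, q2→{q0}; now {q0}.
Read '1': q0→{q0, q1}; now {q0, q1}.
The final set {q0, q1} contains no accepting state.

No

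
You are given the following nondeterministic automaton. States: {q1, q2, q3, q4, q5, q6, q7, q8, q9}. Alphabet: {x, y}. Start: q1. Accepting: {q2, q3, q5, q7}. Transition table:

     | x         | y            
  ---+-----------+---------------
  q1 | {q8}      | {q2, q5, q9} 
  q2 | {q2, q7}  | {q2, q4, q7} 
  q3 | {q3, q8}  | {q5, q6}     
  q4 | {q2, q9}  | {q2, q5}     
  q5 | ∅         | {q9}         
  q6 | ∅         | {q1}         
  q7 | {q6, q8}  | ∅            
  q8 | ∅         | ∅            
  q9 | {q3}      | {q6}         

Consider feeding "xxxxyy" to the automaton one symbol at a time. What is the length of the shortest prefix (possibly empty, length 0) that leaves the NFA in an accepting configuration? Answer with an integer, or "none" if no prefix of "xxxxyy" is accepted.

Start in {q1}.
Read 'x': q1→{q8}; now {q8}.
Read 'x': q8→∅; now ∅.
The set is empty and remains empty for the remaining 4 symbols.
No reachable set along the way intersects F.

none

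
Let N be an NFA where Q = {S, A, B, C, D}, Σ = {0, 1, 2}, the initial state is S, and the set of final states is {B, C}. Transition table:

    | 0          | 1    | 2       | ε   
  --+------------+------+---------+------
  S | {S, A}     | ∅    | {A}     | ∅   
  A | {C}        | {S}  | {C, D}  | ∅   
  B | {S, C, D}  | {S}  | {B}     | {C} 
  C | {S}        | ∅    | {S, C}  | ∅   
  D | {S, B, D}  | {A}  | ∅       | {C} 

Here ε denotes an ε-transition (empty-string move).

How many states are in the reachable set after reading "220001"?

Start in {S}.
Read '2': S→{A}; now {A}.
Read '2': A→{C, D}; now {C, D}.
Read '0': C→{S}, D→{S, B, D}; union {S, B, D}; ε-closure = {S, B, C, D}.
Read '0': S→{S, A}, B→{S, C, D}, C→{S}, D→{S, B, D}; now {S, A, B, C, D}.
Read '0': S→{S, A}, A→{C}, B→{S, C, D}, C→{S}, D→{S, B, D}; now {S, A, B, C, D}.
Read '1': S→∅, A→{S}, B→{S}, C→∅, D→{A}; now {S, A}.
That set has 2 states.

2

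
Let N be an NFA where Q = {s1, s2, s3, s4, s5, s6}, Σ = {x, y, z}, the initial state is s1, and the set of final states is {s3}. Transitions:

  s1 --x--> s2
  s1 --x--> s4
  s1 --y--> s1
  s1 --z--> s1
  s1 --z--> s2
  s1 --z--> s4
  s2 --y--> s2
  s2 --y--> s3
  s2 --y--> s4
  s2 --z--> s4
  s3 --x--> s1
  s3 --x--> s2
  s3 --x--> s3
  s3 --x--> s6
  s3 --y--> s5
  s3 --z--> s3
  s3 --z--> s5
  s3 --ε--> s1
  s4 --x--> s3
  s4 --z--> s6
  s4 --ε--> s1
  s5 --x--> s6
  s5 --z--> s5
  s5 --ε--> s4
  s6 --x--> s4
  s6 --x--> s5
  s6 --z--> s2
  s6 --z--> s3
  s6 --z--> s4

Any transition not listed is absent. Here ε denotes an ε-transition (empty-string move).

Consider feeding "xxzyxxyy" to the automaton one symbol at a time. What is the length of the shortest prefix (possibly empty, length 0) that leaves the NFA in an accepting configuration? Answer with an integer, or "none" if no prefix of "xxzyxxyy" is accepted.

2

Start in {s1}.
Read 'x': s1→{s2, s4}; union {s2, s4}; ε-closure = {s1, s2, s4}.
Read 'x': s1→{s2, s4}, s2→∅, s4→{s3}; union {s2, s3, s4}; ε-closure = {s1, s2, s3, s4}.
None of the earlier sets intersect F, but {s1, s2, s3, s4} does.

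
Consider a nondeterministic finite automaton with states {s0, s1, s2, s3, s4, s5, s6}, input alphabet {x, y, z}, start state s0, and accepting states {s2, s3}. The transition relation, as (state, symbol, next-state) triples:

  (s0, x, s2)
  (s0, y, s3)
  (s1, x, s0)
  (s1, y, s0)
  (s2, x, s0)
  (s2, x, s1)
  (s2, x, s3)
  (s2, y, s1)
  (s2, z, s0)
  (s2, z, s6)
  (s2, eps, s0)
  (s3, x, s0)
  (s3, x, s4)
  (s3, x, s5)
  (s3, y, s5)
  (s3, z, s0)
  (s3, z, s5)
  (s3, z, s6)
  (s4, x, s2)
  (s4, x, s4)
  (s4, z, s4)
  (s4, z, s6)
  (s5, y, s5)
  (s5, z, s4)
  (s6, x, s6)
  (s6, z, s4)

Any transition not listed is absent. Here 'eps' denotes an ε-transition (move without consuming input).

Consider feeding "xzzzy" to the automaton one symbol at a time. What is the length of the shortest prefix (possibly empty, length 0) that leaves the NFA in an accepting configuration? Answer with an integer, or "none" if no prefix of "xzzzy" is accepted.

Start in {s0}.
Read 'x': s0→{s2}; union {s2}; ε-closure = {s0, s2}.
None of the earlier sets intersect F, but {s0, s2} does.

1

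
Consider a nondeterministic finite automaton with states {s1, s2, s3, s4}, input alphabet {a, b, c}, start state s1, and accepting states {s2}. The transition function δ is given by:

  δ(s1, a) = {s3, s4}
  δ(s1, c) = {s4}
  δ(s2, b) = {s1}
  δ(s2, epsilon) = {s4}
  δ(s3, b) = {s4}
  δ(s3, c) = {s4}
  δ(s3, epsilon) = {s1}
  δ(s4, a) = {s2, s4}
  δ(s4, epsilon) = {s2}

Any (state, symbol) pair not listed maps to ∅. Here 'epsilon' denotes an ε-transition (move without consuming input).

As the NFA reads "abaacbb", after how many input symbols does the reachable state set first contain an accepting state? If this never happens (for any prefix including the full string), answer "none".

1

Start in {s1}.
Read 'a': {s1} → {s1, s2, s3, s4}.
None of the earlier sets intersect F, but {s1, s2, s3, s4} does.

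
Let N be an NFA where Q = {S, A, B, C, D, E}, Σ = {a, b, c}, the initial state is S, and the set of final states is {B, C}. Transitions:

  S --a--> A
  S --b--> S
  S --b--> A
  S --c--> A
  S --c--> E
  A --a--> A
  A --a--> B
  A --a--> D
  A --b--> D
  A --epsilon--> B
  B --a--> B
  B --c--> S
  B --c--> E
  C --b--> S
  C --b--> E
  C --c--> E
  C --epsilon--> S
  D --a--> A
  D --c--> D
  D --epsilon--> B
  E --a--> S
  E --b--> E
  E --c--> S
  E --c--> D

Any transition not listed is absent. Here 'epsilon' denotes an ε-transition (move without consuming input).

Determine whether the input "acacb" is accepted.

Start in {S}.
Read 'a': S→{A}; union {A}; ε-closure = {A, B}.
Read 'c': A→∅, B→{S, E}; now {S, E}.
Read 'a': S→{A}, E→{S}; union {S, A}; ε-closure = {S, A, B}.
Read 'c': S→{A, E}, A→∅, B→{S, E}; union {S, A, E}; ε-closure = {S, A, B, E}.
Read 'b': S→{S, A}, A→{D}, B→∅, E→{E}; union {S, A, D, E}; ε-closure = {S, A, B, D, E}.
The final set {S, A, B, D, E} contains the accepting state B.

Yes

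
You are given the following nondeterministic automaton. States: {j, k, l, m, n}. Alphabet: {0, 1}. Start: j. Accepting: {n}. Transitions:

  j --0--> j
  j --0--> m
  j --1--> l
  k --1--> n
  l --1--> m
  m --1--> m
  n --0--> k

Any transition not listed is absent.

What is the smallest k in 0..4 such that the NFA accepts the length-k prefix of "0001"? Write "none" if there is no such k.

Start in {j}.
Read '0': j→{j, m}; now {j, m}.
Read '0': j→{j, m}, m→∅; now {j, m}.
Read '0': j→{j, m}, m→∅; now {j, m}.
Read '1': j→{l}, m→{m}; now {l, m}.
No reachable set along the way intersects F.

none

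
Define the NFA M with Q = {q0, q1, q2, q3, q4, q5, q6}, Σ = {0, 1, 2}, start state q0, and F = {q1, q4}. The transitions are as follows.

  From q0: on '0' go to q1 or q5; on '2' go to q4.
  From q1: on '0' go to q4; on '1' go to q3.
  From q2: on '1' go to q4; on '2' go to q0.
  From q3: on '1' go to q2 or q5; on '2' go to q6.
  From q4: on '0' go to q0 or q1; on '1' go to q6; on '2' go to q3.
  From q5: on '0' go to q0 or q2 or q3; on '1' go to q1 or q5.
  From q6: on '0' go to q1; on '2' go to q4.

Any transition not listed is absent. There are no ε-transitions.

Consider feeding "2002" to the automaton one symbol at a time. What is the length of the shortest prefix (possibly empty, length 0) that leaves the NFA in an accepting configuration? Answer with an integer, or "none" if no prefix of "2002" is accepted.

Start in {q0}.
Read '2': {q0} → {q4}.
None of the earlier sets intersect F, but {q4} does.

1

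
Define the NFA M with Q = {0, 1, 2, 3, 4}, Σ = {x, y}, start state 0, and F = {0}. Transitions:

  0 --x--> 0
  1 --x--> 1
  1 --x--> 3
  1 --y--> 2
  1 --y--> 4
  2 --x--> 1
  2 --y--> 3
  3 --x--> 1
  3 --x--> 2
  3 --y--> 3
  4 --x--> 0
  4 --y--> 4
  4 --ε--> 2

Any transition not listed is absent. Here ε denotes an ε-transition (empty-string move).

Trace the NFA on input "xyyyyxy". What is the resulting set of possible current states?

Start in {0}.
Read 'x': {0} → {0}.
Read 'y': {0} → ∅.
The set is empty and remains empty for the remaining 5 symbols.

∅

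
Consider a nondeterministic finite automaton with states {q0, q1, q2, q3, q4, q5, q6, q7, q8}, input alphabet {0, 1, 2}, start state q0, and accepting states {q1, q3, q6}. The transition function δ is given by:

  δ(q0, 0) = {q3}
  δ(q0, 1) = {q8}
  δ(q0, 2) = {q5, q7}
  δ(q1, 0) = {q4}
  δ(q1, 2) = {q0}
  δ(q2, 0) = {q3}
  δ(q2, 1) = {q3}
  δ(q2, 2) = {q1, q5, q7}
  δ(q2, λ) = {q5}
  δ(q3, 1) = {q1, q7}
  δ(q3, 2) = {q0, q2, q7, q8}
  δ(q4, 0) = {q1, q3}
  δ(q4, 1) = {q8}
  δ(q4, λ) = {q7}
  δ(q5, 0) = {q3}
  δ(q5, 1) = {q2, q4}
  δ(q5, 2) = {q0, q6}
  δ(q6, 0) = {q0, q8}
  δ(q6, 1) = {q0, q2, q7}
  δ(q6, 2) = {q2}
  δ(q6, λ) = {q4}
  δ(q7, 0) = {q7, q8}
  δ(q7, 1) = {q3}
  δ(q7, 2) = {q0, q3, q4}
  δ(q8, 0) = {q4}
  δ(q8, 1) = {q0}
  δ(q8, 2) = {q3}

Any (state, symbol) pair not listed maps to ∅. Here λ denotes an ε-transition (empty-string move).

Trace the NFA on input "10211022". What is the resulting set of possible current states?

{q0, q1, q2, q3, q4, q5, q6, q7, q8}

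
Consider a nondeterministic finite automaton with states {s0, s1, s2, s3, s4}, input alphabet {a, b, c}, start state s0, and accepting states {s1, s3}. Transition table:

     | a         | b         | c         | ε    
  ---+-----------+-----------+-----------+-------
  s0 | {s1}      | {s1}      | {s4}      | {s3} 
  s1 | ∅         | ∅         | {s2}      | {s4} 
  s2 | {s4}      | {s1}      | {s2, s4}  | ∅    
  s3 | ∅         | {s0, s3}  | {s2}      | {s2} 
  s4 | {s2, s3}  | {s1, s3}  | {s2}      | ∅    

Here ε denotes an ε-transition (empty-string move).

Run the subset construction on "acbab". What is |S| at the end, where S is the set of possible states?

5

Start: ε-closure({s0}) = {s0, s2, s3}.
Read 'a': {s0, s2, s3} → {s1, s4}.
Read 'c': {s1, s4} → {s2}.
Read 'b': {s2} → {s1, s4}.
Read 'a': {s1, s4} → {s2, s3}.
Read 'b': {s2, s3} → {s0, s1, s2, s3, s4}.
That set has 5 states.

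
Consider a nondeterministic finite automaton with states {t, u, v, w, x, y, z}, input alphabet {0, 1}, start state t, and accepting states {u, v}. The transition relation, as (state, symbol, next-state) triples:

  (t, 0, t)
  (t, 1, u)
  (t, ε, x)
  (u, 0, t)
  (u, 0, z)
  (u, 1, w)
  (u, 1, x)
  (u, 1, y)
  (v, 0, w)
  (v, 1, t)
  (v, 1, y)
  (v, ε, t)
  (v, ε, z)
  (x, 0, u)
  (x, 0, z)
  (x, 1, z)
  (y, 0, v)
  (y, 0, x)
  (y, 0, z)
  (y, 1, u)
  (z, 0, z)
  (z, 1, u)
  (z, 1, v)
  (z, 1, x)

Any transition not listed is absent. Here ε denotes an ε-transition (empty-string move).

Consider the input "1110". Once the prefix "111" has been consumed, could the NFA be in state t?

Yes

Start: ε-closure({t}) = {t, x}.
Read '1': {t, x} → {u, z}.
Read '1': {u, z} → {t, u, v, w, x, y, z}.
Read '1': {t, u, v, w, x, y, z} → {t, u, v, w, x, y, z}.
State t is in {t, u, v, w, x, y, z}.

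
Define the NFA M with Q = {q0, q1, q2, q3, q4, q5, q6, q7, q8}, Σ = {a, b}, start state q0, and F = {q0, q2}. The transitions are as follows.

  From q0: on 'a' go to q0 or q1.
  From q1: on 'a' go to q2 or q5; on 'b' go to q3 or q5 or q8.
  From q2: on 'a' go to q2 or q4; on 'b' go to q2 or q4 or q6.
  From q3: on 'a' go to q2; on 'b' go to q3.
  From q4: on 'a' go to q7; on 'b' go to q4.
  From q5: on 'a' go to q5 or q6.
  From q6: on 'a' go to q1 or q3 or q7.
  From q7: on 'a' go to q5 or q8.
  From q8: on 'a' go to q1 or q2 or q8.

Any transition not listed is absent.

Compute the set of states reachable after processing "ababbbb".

{q2, q3, q4, q6}

Start in {q0}.
Read 'a': {q0} → {q0, q1}.
Read 'b': {q0, q1} → {q3, q5, q8}.
Read 'a': {q3, q5, q8} → {q1, q2, q5, q6, q8}.
Read 'b': {q1, q2, q5, q6, q8} → {q2, q3, q4, q5, q6, q8}.
Read 'b': {q2, q3, q4, q5, q6, q8} → {q2, q3, q4, q6}.
Read 'b': {q2, q3, q4, q6} → {q2, q3, q4, q6}.
Read 'b': {q2, q3, q4, q6} → {q2, q3, q4, q6}.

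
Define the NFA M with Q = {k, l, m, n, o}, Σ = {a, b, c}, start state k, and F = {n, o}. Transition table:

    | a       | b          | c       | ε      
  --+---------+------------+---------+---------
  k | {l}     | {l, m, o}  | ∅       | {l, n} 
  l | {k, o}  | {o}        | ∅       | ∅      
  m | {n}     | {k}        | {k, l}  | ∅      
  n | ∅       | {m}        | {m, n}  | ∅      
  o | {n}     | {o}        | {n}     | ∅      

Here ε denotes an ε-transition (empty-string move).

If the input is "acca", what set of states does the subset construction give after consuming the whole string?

Start: ε-closure({k}) = {k, l, n}.
Read 'a': {k, l, n} → {k, l, n, o}.
Read 'c': {k, l, n, o} → {m, n}.
Read 'c': {m, n} → {k, l, m, n}.
Read 'a': {k, l, m, n} → {k, l, n, o}.

{k, l, n, o}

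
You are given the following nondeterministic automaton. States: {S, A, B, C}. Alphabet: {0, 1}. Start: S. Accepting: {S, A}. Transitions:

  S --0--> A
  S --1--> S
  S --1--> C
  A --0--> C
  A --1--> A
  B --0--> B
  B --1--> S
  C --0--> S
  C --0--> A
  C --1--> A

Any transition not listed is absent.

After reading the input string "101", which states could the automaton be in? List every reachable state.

Start in {S}.
Read '1': {S} → {S, C}.
Read '0': {S, C} → {S, A}.
Read '1': {S, A} → {S, A, C}.

{S, A, C}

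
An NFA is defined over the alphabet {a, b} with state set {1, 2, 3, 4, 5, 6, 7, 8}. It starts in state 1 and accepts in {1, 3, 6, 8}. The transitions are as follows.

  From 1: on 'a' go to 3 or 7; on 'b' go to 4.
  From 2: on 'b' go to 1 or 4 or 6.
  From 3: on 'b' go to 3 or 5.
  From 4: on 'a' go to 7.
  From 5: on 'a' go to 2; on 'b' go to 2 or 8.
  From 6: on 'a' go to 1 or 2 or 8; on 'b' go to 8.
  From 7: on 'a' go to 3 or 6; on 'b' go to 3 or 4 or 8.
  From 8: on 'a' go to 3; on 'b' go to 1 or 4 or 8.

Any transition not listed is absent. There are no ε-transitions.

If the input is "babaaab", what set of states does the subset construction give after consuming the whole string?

{1, 4, 6, 8}

Start in {1}.
Read 'b': 1→{4}; now {4}.
Read 'a': 4→{7}; now {7}.
Read 'b': 7→{3, 4, 8}; now {3, 4, 8}.
Read 'a': 3→∅, 4→{7}, 8→{3}; now {3, 7}.
Read 'a': 3→∅, 7→{3, 6}; now {3, 6}.
Read 'a': 3→∅, 6→{1, 2, 8}; now {1, 2, 8}.
Read 'b': 1→{4}, 2→{1, 4, 6}, 8→{1, 4, 8}; now {1, 4, 6, 8}.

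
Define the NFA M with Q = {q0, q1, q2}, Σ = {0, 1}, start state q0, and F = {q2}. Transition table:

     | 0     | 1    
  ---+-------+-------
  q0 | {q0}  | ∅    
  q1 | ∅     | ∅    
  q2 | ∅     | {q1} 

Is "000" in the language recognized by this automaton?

No

Start in {q0}.
Read '0': {q0} → {q0}.
Read '0': {q0} → {q0}.
Read '0': {q0} → {q0}.
The final set {q0} contains no accepting state.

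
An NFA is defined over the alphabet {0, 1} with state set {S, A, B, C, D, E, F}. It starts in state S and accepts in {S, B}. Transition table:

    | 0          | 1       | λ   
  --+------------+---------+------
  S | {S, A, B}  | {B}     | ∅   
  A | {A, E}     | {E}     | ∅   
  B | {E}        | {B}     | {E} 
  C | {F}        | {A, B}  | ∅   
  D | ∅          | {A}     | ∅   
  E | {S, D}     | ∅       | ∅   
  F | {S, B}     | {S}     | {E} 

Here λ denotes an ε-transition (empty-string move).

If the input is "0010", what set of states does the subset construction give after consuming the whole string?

{S, A, D, E}

Start in {S}.
Read '0': {S} → {S, A, B, E}.
Read '0': {S, A, B, E} → {S, A, B, D, E}.
Read '1': {S, A, B, D, E} → {A, B, E}.
Read '0': {A, B, E} → {S, A, D, E}.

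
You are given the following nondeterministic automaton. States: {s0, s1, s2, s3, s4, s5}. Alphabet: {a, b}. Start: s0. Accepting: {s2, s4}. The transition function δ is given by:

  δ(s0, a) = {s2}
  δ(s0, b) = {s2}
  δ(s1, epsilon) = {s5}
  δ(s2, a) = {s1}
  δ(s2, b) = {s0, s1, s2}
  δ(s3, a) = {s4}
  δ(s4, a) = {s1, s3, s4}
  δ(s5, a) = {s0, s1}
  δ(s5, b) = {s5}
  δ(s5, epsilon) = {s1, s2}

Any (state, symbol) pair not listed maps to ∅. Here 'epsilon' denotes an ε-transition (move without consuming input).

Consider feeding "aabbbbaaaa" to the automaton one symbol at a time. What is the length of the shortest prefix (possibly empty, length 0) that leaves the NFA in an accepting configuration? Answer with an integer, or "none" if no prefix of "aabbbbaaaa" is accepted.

Start in {s0}.
Read 'a': s0→{s2}; now {s2}.
None of the earlier sets intersect F, but {s2} does.

1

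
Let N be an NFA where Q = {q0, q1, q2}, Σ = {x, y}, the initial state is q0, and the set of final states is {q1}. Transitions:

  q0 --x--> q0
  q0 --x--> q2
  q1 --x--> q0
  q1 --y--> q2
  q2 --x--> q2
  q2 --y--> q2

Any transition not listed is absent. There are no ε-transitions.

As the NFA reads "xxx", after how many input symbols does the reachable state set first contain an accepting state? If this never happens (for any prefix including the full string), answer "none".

none

Start in {q0}.
Read 'x': q0→{q0, q2}; now {q0, q2}.
Read 'x': q0→{q0, q2}, q2→{q2}; now {q0, q2}.
Read 'x': q0→{q0, q2}, q2→{q2}; now {q0, q2}.
No reachable set along the way intersects F.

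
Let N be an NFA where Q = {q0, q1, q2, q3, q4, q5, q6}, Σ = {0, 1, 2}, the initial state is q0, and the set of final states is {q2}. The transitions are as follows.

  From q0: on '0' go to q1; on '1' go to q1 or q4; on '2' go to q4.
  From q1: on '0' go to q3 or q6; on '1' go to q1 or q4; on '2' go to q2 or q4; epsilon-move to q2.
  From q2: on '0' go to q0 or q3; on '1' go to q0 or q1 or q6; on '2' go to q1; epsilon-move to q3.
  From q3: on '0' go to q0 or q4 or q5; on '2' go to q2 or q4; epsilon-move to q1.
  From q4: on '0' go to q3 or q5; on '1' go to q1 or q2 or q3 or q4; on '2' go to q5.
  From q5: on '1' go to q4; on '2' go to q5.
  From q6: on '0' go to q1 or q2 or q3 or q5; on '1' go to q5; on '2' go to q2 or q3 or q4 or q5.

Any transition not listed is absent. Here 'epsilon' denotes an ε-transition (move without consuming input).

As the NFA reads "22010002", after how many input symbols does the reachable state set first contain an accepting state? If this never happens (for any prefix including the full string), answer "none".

Start in {q0}.
Read '2': q0→{q4}; now {q4}.
Read '2': q4→{q5}; now {q5}.
Read '0': q5→∅; now ∅.
The set is empty and remains empty for the remaining 5 symbols.
No reachable set along the way intersects F.

none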